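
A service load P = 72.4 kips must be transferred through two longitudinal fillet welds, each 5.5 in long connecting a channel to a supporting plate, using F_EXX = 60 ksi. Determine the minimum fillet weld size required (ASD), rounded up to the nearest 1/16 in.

w = 9/16 in

Total weld length L = 11 in.
Required throat t_e = P × Ω / (0.6 F_EXX × L) = 72.4 × 2.0 / (0.6 × 60 × 11) = 0.3657 in.
Required leg w = t_e / 0.707 = 0.5172 in → use 9/16 in.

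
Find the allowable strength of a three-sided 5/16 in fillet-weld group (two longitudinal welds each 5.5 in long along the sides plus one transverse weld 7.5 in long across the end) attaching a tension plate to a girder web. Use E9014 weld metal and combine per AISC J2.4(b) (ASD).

R_n/Ω ≈ 123 kips

E90XX → F_EXX = 90 ksi.
t_e = 0.707 × 0.3125 = 0.2209 in.
R_nwl = 0.6 × 90 × 0.2209 × 11 = 131.2 kips (longitudinal, 2 welds).
R_nwt = 0.6 × 90 × 0.2209 × 7.5 = 89.48 kips (transverse, base value).
(i) R_nwl + R_nwt = 220.7 kips; (ii) 0.85 R_nwl + 1.5 R_nwt = 245.8 kips.
R_n = max = 245.8 kips [governs: (ii)]; R_n/Ω = 122.9 kips.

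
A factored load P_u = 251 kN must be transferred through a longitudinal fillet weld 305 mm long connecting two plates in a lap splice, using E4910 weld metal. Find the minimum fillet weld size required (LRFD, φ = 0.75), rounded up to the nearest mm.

E49XX → F_EXX = 490 MPa.
Total weld length L = 305 mm.
Required throat t_e = P_u / (φ × 0.6 F_EXX × L) = 251 / (0.75 × 0.6 × 490 × 305 × 10⁻³) = 3.732 mm.
Required leg w = t_e / 0.707 = 5.279 mm → use 6 mm.

w = 6 mm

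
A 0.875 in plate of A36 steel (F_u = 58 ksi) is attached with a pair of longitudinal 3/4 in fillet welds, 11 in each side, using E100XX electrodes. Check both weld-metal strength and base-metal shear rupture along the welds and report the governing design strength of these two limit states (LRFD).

φR_n ≈ 502 kip (base-metal shear rupture governs)

E100XX → F_EXX = 100 ksi.
t_e = 0.707 × 0.75 = 0.5302 in; L = 22 in.
Weld metal: φR_n = 0.75 × 0.6 × 100 × 0.5302 × 22 = 524.9 kip.
Base metal (shear rupture): φR_n = 0.75 × 0.6 × 58 × 0.875 × 22 = 502.4 kip.
Governing: base-metal shear rupture.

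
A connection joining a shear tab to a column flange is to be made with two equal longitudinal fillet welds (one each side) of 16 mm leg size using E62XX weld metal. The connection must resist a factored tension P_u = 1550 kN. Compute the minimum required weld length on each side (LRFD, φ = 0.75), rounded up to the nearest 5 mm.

E62XX → F_EXX = 620 MPa.
Throat t_e = 0.707 × 16 = 11.31 mm.
φr_n = 0.75 × 0.6 × 620 × 11.31 × 10⁻³ = 3.156 kN/mm.
L_req = P_u / φr_n = 1550 / 3.156 = 491.1 mm total.
Per side: 491.1 / 2 = 245.6 mm.
Round up → use L = 250 mm on each side.

L = 250 mm on each side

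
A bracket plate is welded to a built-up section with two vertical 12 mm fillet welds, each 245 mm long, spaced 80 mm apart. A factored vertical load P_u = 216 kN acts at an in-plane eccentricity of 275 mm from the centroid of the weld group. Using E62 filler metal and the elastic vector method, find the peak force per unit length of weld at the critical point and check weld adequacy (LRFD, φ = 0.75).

E62XX → F_EXX = 620 MPa.
Total weld length L_w = 490 mm. Treat welds as unit-width lines.
Polar moment about centroid: J = 2[d³/12 + d(b/2)²] = 2[245³/12 + 245×40²] = 3235000 mm³.
Direct shear f_v = P/L_w = 216×10³ / 490 = 440.8 N/mm (vertical).
Torsion M = P·e = 216×10³ × 275 = 59400000 N·mm.
Critical point at (x, y) = (40, 122.5) from centroid. f_tx = M·y/J = 2249 N/mm; f_ty = M·x/J = 734.5 N/mm.
Resultant f_max = √[f_tx² + (f_v + f_ty)²] = √[2249² + (440.8 + 734.5)²] = 2538 N/mm.
Capacity per unit length: φr_n = 0.75 × 0.6 × 620 × (0.707 × 12) = 2367 N/mm.
2538 > 2367 → NOT adequate.

f_max ≈ 2540 N/mm; NOT adequate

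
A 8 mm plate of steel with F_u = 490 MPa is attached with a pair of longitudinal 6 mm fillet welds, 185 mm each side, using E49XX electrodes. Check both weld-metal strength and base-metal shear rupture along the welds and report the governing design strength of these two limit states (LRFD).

E49XX → F_EXX = 490 MPa.
t_e = 0.707 × 6 = 4.242 mm; L = 370 mm.
Weld metal: φR_n = 0.75 × 0.6 × 490 × 4.242 × 370 × 10⁻³ = 346.1 kN.
Base metal (shear rupture): φR_n = 0.75 × 0.6 × 490 × 8 × 370 × 10⁻³ = 652.7 kN.
Governing: weld metal.

φR_n ≈ 346 kN (weld metal governs)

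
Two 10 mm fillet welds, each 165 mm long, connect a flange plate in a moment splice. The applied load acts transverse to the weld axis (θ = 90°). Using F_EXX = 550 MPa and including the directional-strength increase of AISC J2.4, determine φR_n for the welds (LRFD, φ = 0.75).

t_e = 0.707 × 10 = 7.07 mm; A_we = 7.07 × 330 = 2333 mm².
Directional factor: 1.0 + 0.5 sin^1.5(90°) = 1.5.
F_nw = 0.6 × 550 × 1.5 = 495 MPa.
φR_n = 0.75 × 495 × 2333 × 10⁻³ = 866.2 kN.

φR_n ≈ 866 kN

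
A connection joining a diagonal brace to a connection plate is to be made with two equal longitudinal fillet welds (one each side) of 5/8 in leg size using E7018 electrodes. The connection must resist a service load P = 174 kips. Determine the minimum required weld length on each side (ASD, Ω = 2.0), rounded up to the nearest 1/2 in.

L = 9.5 in on each side

E70XX → F_EXX = 70 ksi.
Throat t_e = 0.707 × 0.625 = 0.4419 in.
r_n/Ω = (0.6 × 70 × 0.4419) / 2.0 = 9.279 kip/in.
L_req = P / (r_n/Ω) = 174 / 9.279 = 18.75 in total.
Per side: 18.75 / 2 = 9.376 in.
Round up → use L = 9.5 in on each side.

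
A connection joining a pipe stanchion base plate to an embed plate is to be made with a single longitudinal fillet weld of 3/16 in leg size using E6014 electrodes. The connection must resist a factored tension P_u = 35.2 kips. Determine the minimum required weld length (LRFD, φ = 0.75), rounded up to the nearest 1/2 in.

L = 10 in

E60XX → F_EXX = 60 ksi.
Throat t_e = 0.707 × 0.1875 = 0.1326 in.
φr_n = 0.75 × 0.6 × 60 × 0.1326 = 3.579 kips/in.
L_req = P_u / φr_n = 35.2 / 3.579 = 9.835 in total.
Round up → use L = 10 in.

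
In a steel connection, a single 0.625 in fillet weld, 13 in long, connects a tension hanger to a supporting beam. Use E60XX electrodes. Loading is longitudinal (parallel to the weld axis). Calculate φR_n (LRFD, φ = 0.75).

φR_n ≈ 155 kip

E60XX → F_EXX = 60 ksi.
Effective throat t_e = 0.707 × 0.625 = 0.4419 in.
Total length L = 13 in; A_we = 0.4419 × 13 = 5.744 in².
F_nw = 0.6 F_EXX = 0.6 × 60 = 36 ksi.
φR_n = 0.75 × 36 × 5.744 = 155.1 kip.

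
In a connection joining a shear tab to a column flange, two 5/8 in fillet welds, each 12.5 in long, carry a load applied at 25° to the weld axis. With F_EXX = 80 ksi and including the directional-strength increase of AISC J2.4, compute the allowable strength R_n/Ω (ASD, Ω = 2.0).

R_n/Ω ≈ 302 kip

t_e = 0.707 × 0.625 = 0.4419 in; A_we = 0.4419 × 25 = 11.05 in².
Directional factor: 1.0 + 0.5 sin^1.5(25°) = 1.137.
F_nw = 0.6 × 80 × 1.137 = 54.59 ksi.
R_n/Ω = (54.59 × 11.05) / 2.0 = 301.5 kip.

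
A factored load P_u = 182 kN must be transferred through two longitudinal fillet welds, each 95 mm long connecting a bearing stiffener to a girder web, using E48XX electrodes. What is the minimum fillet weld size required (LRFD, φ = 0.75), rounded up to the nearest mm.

E48XX → F_EXX = 480 MPa.
Total weld length L = 190 mm.
Required throat t_e = P_u / (φ × 0.6 F_EXX × L) = 182 / (0.75 × 0.6 × 480 × 190 × 10⁻³) = 4.435 mm.
Required leg w = t_e / 0.707 = 6.273 mm → use 7 mm.

w = 7 mm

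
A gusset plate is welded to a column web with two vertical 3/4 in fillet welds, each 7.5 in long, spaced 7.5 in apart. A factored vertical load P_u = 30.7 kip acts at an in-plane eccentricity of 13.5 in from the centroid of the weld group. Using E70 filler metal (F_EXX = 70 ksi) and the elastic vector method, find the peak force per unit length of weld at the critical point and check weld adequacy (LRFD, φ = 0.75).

Total weld length L_w = 15 in. Treat welds as unit-width lines.
Polar moment about centroid: J = 2[d³/12 + d(b/2)²] = 2[7.5³/12 + 7.5×3.75²] = 281.2 in³.
Direct shear f_v = P/L_w = 30.7 / 15 = 2.047 kip/in (vertical).
Torsion M = P·e = 30.7 × 13.5 = 414.45 kip·in.
Critical point at (x, y) = (3.75, 3.75) from centroid. f_tx = M·y/J = 5.526 kip/in; f_ty = M·x/J = 5.526 kip/in.
Resultant f_max = √[f_tx² + (f_v + f_ty)²] = √[5.526² + (2.047 + 5.526)²] = 9.375 kip/in.
Capacity per unit length: φr_n = 0.75 × 0.6 × 70 × (0.707 × 0.75) = 16.7 kip/in.
9.375 ≤ 16.7 → adequate.

f_max ≈ 9.37 kip/in; adequate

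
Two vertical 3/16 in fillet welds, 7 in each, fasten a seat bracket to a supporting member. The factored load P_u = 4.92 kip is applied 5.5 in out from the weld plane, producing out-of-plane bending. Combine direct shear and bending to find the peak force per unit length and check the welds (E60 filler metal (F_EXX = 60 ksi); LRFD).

f_max ≈ 1.69 kip/in; adequate

L_w = 2 × 7 = 14 in; section modulus (unit throat) S = 2 × L²/6 = 16.33 in².
Direct shear f_v = P/L_w = 4.92/14 = 0.3514 kip/in.
Moment M = P × e = 4.92 × 5.5 = 27.06 kip·in; bending f_b = M/S = 1.657 kip/in.
f_max = √(f_v² + f_b²) = √(0.3514² + 1.657²) = 1.694 kip/in.
φr_n = 0.75 × 0.6 × 60 × (0.707 × 0.1875) = 3.579 kip/in → adequate.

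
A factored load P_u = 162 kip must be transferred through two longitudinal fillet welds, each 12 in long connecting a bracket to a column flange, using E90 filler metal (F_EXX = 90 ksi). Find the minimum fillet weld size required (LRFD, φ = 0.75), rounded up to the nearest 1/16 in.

w = 1/4 in

Total weld length L = 24 in.
Required throat t_e = P_u / (φ × 0.6 F_EXX × L) = 162 / (0.75 × 0.6 × 90 × 24) = 0.1667 in.
Required leg w = t_e / 0.707 = 0.2357 in → use 1/4 in.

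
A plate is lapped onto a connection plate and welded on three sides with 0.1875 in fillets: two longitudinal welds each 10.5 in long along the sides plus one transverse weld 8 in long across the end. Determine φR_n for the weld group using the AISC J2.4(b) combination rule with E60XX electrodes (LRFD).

φR_n ≈ 107 kip

E60XX → F_EXX = 60 ksi.
t_e = 0.707 × 0.1875 = 0.1326 in.
R_nwl = 0.6 × 60 × 0.1326 × 21 = 100.2 kip (longitudinal, 2 welds).
R_nwt = 0.6 × 60 × 0.1326 × 8 = 38.18 kip (transverse, base value).
(i) R_nwl + R_nwt = 138.4 kip; (ii) 0.85 R_nwl + 1.5 R_nwt = 142.5 kip.
R_n = max = 142.5 kip [governs: (ii)]; φR_n = 106.8 kip.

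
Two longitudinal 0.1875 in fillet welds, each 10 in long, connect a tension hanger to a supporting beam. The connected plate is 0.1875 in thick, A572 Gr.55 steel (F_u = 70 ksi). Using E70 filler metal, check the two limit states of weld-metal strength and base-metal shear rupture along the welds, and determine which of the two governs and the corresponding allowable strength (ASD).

E70XX → F_EXX = 70 ksi.
t_e = 0.707 × 0.1875 = 0.1326 in; L = 20 in.
Weld metal: R_n/Ω = (1/2.0) × 0.6 × 70 × 0.1326 × 20 = 55.68 kips.
Base metal (shear rupture): R_n/Ω = (1/2.0) × 0.6 × 70 × 0.1875 × 20 = 78.75 kips.
Governing: weld metal.

R_n/Ω ≈ 55.7 kips (weld metal governs)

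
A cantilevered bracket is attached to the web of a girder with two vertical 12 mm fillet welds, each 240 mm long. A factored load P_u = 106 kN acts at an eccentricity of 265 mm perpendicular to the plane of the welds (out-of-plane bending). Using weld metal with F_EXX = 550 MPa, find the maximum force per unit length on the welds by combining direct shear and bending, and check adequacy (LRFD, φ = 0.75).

L_w = 2 × 240 = 480 mm; section modulus (unit throat) S = 2 × L²/6 = 19200 mm².
Direct shear f_v = P/L_w = 106×10³/480 = 220.8 N/mm.
Moment M = P × e = 106×10³ × 265 = 28090000 N·mm; bending f_b = M/S = 1463 N/mm.
f_max = √(f_v² + f_b²) = √(220.8² + 1463²) = 1480 N/mm.
φr_n = 0.75 × 0.6 × 550 × (0.707 × 12) = 2100 N/mm → adequate.

f_max ≈ 1480 N/mm; adequate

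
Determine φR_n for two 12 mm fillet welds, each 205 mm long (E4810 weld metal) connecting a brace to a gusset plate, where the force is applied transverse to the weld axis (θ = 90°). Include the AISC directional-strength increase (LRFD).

φR_n ≈ 1130 kN

E48XX → F_EXX = 480 MPa.
t_e = 0.707 × 12 = 8.484 mm; A_we = 8.484 × 410 = 3478 mm².
Directional factor: 1.0 + 0.5 sin^1.5(90°) = 1.5.
F_nw = 0.6 × 480 × 1.5 = 432 MPa.
φR_n = 0.75 × 432 × 3478 × 10⁻³ = 1127 kN.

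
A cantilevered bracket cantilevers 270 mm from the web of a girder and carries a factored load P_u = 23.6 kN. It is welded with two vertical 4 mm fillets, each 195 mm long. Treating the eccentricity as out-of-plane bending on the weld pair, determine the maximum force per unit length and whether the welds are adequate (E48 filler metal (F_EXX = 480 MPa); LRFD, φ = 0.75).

L_w = 2 × 195 = 390 mm; section modulus (unit throat) S = 2 × L²/6 = 12680 mm².
Direct shear f_v = P/L_w = 23.6×10³/390 = 60.51 N/mm.
Moment M = P × e = 23.6×10³ × 270 = 6372000 N·mm; bending f_b = M/S = 502.7 N/mm.
f_max = √(f_v² + f_b²) = √(60.51² + 502.7²) = 506.4 N/mm.
φr_n = 0.75 × 0.6 × 480 × (0.707 × 4) = 610.8 N/mm → adequate.

f_max ≈ 506 N/mm; adequate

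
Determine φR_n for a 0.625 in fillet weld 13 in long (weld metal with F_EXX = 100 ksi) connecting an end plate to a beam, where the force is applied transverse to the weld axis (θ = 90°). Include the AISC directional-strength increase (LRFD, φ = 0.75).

t_e = 0.707 × 0.625 = 0.4419 in; A_we = 0.4419 × 13 = 5.744 in².
Directional factor: 1.0 + 0.5 sin^1.5(90°) = 1.5.
F_nw = 0.6 × 100 × 1.5 = 90 ksi.
φR_n = 0.75 × 90 × 5.744 = 387.7 kips.

φR_n ≈ 388 kips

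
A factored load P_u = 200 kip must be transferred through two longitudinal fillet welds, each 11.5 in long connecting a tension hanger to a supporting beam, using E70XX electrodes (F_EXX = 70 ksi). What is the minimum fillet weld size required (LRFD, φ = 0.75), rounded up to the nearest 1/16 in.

Total weld length L = 23 in.
Required throat t_e = P_u / (φ × 0.6 F_EXX × L) = 200 / (0.75 × 0.6 × 70 × 23) = 0.2761 in.
Required leg w = t_e / 0.707 = 0.3905 in → use 7/16 in.

w = 7/16 in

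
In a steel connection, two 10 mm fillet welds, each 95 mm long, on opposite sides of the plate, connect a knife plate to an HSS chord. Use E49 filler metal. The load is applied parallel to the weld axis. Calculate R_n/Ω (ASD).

E49XX → F_EXX = 490 MPa.
Effective throat t_e = 0.707 × 10 = 7.07 mm.
Total length L = 190 mm; A_we = 7.07 × 190 = 1343 mm².
F_nw = 0.6 F_EXX = 0.6 × 490 = 294 MPa.
R_n = 294 × 1343 × 10⁻³ = 394.9 kN; R_n/Ω = 394.9/2.0 = 197.5 kN.

R_n/Ω ≈ 197 kN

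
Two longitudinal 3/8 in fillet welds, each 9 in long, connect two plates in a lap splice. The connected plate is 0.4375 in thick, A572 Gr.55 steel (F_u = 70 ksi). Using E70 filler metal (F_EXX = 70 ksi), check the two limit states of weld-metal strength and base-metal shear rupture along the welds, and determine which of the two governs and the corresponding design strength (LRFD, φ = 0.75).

φR_n ≈ 150 kips (weld metal governs)

t_e = 0.707 × 0.375 = 0.2651 in; L = 18 in.
Weld metal: φR_n = 0.75 × 0.6 × 70 × 0.2651 × 18 = 150.3 kips.
Base metal (shear rupture): φR_n = 0.75 × 0.6 × 70 × 0.4375 × 18 = 248.1 kips.
Governing: weld metal.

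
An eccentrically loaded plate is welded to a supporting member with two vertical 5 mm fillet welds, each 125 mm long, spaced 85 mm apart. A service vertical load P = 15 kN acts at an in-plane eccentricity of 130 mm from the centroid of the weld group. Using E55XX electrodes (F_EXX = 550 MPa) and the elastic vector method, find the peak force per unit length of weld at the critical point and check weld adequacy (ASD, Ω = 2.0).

Total weld length L_w = 250 mm. Treat welds as unit-width lines.
Polar moment about centroid: J = 2[d³/12 + d(b/2)²] = 2[125³/12 + 125×42.5²] = 777100 mm³.
Direct shear f_v = P/L_w = 15×10³ / 250 = 60 N/mm (vertical).
Torsion M = P·e = 15×10³ × 130 = 1950000 N·mm.
Critical point at (x, y) = (42.5, 62.5) from centroid. f_tx = M·y/J = 156.8 N/mm; f_ty = M·x/J = 106.6 N/mm.
Resultant f_max = √[f_tx² + (f_v + f_ty)²] = √[156.8² + (60 + 106.6)²] = 228.8 N/mm.
Capacity per unit length: r_n/Ω = (1/2.0) × 0.6 × 550 × (0.707 × 5) = 583.3 N/mm.
228.8 ≤ 583.3 → adequate.

f_max ≈ 229 N/mm; adequate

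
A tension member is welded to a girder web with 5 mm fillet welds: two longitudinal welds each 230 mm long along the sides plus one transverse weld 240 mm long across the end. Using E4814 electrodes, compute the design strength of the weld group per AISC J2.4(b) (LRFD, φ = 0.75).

φR_n ≈ 573 kN

E48XX → F_EXX = 480 MPa.
t_e = 0.707 × 5 = 3.535 mm.
R_nwl = 0.6 × 480 × 3.535 × 460 × 10⁻³ = 468.3 kN (longitudinal, 2 welds).
R_nwt = 0.6 × 480 × 3.535 × 240 × 10⁻³ = 244.3 kN (transverse, base value).
(i) R_nwl + R_nwt = 712.7 kN; (ii) 0.85 R_nwl + 1.5 R_nwt = 764.6 kN.
R_n = max = 764.6 kN [governs: (ii)]; φR_n = 573.4 kN.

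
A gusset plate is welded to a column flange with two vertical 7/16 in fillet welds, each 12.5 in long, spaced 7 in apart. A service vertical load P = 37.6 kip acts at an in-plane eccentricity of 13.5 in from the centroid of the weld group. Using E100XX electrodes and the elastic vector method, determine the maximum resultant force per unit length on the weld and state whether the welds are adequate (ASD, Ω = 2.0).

f_max ≈ 6.62 kip/in; adequate

E100XX → F_EXX = 100 ksi.
Total weld length L_w = 25 in. Treat welds as unit-width lines.
Polar moment about centroid: J = 2[d³/12 + d(b/2)²] = 2[12.5³/12 + 12.5×3.5²] = 631.8 in³.
Direct shear f_v = P/L_w = 37.6 / 25 = 1.504 kip/in (vertical).
Torsion M = P·e = 37.6 × 13.5 = 507.6 kip·in.
Critical point at (x, y) = (3.5, 6.25) from centroid. f_tx = M·y/J = 5.022 kip/in; f_ty = M·x/J = 2.812 kip/in.
Resultant f_max = √[f_tx² + (f_v + f_ty)²] = √[5.022² + (1.504 + 2.812)²] = 6.622 kip/in.
Capacity per unit length: r_n/Ω = (1/2.0) × 0.6 × 100 × (0.707 × 0.4375) = 9.279 kip/in.
6.622 ≤ 9.279 → adequate.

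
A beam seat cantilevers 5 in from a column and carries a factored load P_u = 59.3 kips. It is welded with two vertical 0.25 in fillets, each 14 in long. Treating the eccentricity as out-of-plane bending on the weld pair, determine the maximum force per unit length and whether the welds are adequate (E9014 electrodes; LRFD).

E90XX → F_EXX = 90 ksi.
L_w = 2 × 14 = 28 in; section modulus (unit throat) S = 2 × L²/6 = 65.33 in².
Direct shear f_v = P/L_w = 59.3/28 = 2.118 kip/in.
Moment M = P × e = 59.3 × 5 = 296.5 kip·in; bending f_b = M/S = 4.538 kip/in.
f_max = √(f_v² + f_b²) = √(2.118² + 4.538²) = 5.008 kip/in.
φr_n = 0.75 × 0.6 × 90 × (0.707 × 0.25) = 7.158 kip/in → adequate.

f_max ≈ 5.01 kip/in; adequate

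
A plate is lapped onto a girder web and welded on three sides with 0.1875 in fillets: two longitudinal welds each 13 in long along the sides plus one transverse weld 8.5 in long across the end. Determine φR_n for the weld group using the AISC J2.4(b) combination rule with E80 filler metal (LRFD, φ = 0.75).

φR_n ≈ 166 kip

E80XX → F_EXX = 80 ksi.
t_e = 0.707 × 0.1875 = 0.1326 in.
R_nwl = 0.6 × 80 × 0.1326 × 26 = 165.4 kip (longitudinal, 2 welds).
R_nwt = 0.6 × 80 × 0.1326 × 8.5 = 54.09 kip (transverse, base value).
(i) R_nwl + R_nwt = 219.5 kip; (ii) 0.85 R_nwl + 1.5 R_nwt = 221.8 kip.
R_n = max = 221.8 kip [governs: (ii)]; φR_n = 166.3 kip.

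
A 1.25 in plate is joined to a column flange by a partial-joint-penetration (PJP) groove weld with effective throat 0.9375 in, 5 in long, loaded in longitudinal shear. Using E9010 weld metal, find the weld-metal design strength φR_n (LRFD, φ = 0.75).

φR_n ≈ 190 kips

E90XX → F_EXX = 90 ksi.
Effective throat (given) t_e = 0.9375 in.
A_we = 0.9375 × 5 = 4.688 in².
F_nw = 0.6 F_EXX = 54 ksi.
φR_n = 0.75 × 54 × 4.688 = 189.8 kips.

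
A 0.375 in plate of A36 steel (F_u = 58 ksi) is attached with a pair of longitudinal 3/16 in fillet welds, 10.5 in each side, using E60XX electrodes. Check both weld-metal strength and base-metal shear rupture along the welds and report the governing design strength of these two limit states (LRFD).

φR_n ≈ 75.2 kip (weld metal governs)

E60XX → F_EXX = 60 ksi.
t_e = 0.707 × 0.1875 = 0.1326 in; L = 21 in.
Weld metal: φR_n = 0.75 × 0.6 × 60 × 0.1326 × 21 = 75.16 kip.
Base metal (shear rupture): φR_n = 0.75 × 0.6 × 58 × 0.375 × 21 = 205.5 kip.
Governing: weld metal.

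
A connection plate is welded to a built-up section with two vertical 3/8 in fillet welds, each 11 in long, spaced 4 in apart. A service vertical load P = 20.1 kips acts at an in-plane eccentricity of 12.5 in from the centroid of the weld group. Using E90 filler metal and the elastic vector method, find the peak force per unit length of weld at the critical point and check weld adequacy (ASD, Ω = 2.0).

f_max ≈ 5.13 kip/in; adequate

E90XX → F_EXX = 90 ksi.
Total weld length L_w = 22 in. Treat welds as unit-width lines.
Polar moment about centroid: J = 2[d³/12 + d(b/2)²] = 2[11³/12 + 11×2²] = 309.8 in³.
Direct shear f_v = P/L_w = 20.1 / 22 = 0.9136 kip/in (vertical).
Torsion M = P·e = 20.1 × 12.5 = 251.25 kip·in.
Critical point at (x, y) = (2, 5.5) from centroid. f_tx = M·y/J = 4.46 kip/in; f_ty = M·x/J = 1.622 kip/in.
Resultant f_max = √[f_tx² + (f_v + f_ty)²] = √[4.46² + (0.9136 + 1.622)²] = 5.13 kip/in.
Capacity per unit length: r_n/Ω = (1/2.0) × 0.6 × 90 × (0.707 × 0.375) = 7.158 kip/in.
5.13 ≤ 7.158 → adequate.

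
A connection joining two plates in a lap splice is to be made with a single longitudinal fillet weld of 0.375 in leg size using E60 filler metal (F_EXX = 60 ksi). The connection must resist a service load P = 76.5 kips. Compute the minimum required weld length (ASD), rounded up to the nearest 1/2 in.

Throat t_e = 0.707 × 0.375 = 0.2651 in.
r_n/Ω = (0.6 × 60 × 0.2651) / 2.0 = 4.772 kip/in.
L_req = P / (r_n/Ω) = 76.5 / 4.772 = 16.03 in total.
Round up → use L = 16.5 in.

L = 16.5 in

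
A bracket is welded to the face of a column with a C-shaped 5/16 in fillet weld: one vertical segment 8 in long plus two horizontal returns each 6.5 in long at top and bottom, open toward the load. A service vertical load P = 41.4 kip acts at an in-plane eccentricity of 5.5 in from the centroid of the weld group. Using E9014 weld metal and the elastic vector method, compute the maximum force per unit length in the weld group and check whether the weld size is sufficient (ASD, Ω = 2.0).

f_max ≈ 5.55 kip/in; adequate

E90XX → F_EXX = 90 ksi.
Total weld length L_w = 21 in. Treat welds as unit-width lines.
Centroid: x̄ = 2×6.5×3.25 / 21 = 2.012 in from the vertical weld.
Polar moment about centroid: J = I_x + I_y = [8³/12 + 2×6.5×4²] + [8×2.012² + 2(6.5³/12 + 6.5×1.238²)] = 348.7 in³.
Direct shear f_v = P/L_w = 41.4 / 21 = 1.971 kip/in (vertical).
Torsion M = P·e = 41.4 × 5.5 = 227.7 kip·in.
Critical point at (x, y) = (4.488, 4) from centroid. f_tx = M·y/J = 2.612 kip/in; f_ty = M·x/J = 2.93 kip/in.
Resultant f_max = √[f_tx² + (f_v + f_ty)²] = √[2.612² + (1.971 + 2.93)²] = 5.554 kip/in.
Capacity per unit length: r_n/Ω = (1/2.0) × 0.6 × 90 × (0.707 × 0.3125) = 5.965 kip/in.
5.554 ≤ 5.965 → adequate.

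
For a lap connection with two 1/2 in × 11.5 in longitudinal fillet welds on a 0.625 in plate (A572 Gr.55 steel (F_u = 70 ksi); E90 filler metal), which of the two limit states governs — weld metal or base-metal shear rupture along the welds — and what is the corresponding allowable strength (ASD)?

R_n/Ω ≈ 220 kip (weld metal governs)

E90XX → F_EXX = 90 ksi.
t_e = 0.707 × 0.5 = 0.3535 in; L = 23 in.
Weld metal: R_n/Ω = (1/2.0) × 0.6 × 90 × 0.3535 × 23 = 219.5 kip.
Base metal (shear rupture): R_n/Ω = (1/2.0) × 0.6 × 70 × 0.625 × 23 = 301.9 kip.
Governing: weld metal.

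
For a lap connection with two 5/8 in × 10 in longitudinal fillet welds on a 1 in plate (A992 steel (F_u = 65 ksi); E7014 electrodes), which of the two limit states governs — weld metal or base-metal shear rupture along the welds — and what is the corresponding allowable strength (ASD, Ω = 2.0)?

R_n/Ω ≈ 186 kips (weld metal governs)

E70XX → F_EXX = 70 ksi.
t_e = 0.707 × 0.625 = 0.4419 in; L = 20 in.
Weld metal: R_n/Ω = (1/2.0) × 0.6 × 70 × 0.4419 × 20 = 185.6 kips.
Base metal (shear rupture): R_n/Ω = (1/2.0) × 0.6 × 65 × 1 × 20 = 390 kips.
Governing: weld metal.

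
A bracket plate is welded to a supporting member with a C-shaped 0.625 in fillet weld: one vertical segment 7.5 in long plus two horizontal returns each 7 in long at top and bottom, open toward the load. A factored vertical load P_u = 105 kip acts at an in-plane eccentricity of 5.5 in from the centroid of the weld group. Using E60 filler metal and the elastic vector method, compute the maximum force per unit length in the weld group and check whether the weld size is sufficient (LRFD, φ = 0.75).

E60XX → F_EXX = 60 ksi.
Total weld length L_w = 21.5 in. Treat welds as unit-width lines.
Centroid: x̄ = 2×7×3.5 / 21.5 = 2.279 in from the vertical weld.
Polar moment about centroid: J = I_x + I_y = [7.5³/12 + 2×7×3.75²] + [7.5×2.279² + 2(7³/12 + 7×1.221²)] = 349 in³.
Direct shear f_v = P/L_w = 105 / 21.5 = 4.884 kip/in (vertical).
Torsion M = P·e = 105 × 5.5 = 577.5 kip·in.
Critical point at (x, y) = (4.721, 3.75) from centroid. f_tx = M·y/J = 6.205 kip/in; f_ty = M·x/J = 7.811 kip/in.
Resultant f_max = √[f_tx² + (f_v + f_ty)²] = √[6.205² + (4.884 + 7.811)²] = 14.13 kip/in.
Capacity per unit length: φr_n = 0.75 × 0.6 × 60 × (0.707 × 0.625) = 11.93 kip/in.
14.13 > 11.93 → NOT adequate.

f_max ≈ 14.1 kip/in; NOT adequate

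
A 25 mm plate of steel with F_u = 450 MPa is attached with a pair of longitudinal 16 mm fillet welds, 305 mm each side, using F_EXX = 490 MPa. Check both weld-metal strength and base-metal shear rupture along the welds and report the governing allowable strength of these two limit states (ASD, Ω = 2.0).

R_n/Ω ≈ 1010 kN (weld metal governs)

t_e = 0.707 × 16 = 11.31 mm; L = 610 mm.
Weld metal: R_n/Ω = (1/2.0) × 0.6 × 490 × 11.31 × 610 × 10⁻³ = 1014 kN.
Base metal (shear rupture): R_n/Ω = (1/2.0) × 0.6 × 450 × 25 × 610 × 10⁻³ = 2059 kN.
Governing: weld metal.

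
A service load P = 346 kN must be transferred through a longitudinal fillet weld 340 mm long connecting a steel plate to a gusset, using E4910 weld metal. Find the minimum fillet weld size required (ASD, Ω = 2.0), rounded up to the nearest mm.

w = 10 mm

E49XX → F_EXX = 490 MPa.
Total weld length L = 340 mm.
Required throat t_e = P × Ω / (0.6 F_EXX × L) = 346 × 2.0 / (0.6 × 490 × 340 × 10⁻³) = 6.923 mm.
Required leg w = t_e / 0.707 = 9.792 mm → use 10 mm.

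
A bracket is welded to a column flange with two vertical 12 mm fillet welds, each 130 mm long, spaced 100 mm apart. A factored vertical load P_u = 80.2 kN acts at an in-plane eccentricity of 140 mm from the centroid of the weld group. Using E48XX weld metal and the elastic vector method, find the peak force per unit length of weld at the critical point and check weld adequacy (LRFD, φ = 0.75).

E48XX → F_EXX = 480 MPa.
Total weld length L_w = 260 mm. Treat welds as unit-width lines.
Polar moment about centroid: J = 2[d³/12 + d(b/2)²] = 2[130³/12 + 130×50²] = 1016000 mm³.
Direct shear f_v = P/L_w = 80.2×10³ / 260 = 308.5 N/mm (vertical).
Torsion M = P·e = 80.2×10³ × 140 = 11228000 N·mm.
Critical point at (x, y) = (50, 65) from centroid. f_tx = M·y/J = 718.2 N/mm; f_ty = M·x/J = 552.5 N/mm.
Resultant f_max = √[f_tx² + (f_v + f_ty)²] = √[718.2² + (308.5 + 552.5)²] = 1121 N/mm.
Capacity per unit length: φr_n = 0.75 × 0.6 × 480 × (0.707 × 12) = 1833 N/mm.
1121 ≤ 1833 → adequate.

f_max ≈ 1120 N/mm; adequate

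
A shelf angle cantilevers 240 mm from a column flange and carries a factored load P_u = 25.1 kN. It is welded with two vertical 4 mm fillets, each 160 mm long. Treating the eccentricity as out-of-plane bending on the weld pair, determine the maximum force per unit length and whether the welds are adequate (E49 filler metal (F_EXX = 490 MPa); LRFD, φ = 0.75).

L_w = 2 × 160 = 320 mm; section modulus (unit throat) S = 2 × L²/6 = 8533 mm².
Direct shear f_v = P/L_w = 25.1×10³/320 = 78.44 N/mm.
Moment M = P × e = 25.1×10³ × 240 = 6024000 N·mm; bending f_b = M/S = 705.9 N/mm.
f_max = √(f_v² + f_b²) = √(78.44² + 705.9²) = 710.3 N/mm.
φr_n = 0.75 × 0.6 × 490 × (0.707 × 4) = 623.6 N/mm → NOT adequate.

f_max ≈ 710 N/mm; NOT adequate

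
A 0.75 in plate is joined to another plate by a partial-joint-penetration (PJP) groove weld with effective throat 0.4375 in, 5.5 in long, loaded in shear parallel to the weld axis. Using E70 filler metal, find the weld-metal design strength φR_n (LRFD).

E70XX → F_EXX = 70 ksi.
Effective throat (given) t_e = 0.4375 in.
A_we = 0.4375 × 5.5 = 2.406 in².
F_nw = 0.6 F_EXX = 42 ksi.
φR_n = 0.75 × 42 × 2.406 = 75.8 kip.

φR_n ≈ 75.8 kip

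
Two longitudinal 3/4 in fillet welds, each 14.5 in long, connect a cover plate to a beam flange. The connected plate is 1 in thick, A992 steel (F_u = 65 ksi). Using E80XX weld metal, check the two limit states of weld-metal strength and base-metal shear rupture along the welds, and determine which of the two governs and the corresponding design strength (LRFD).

E80XX → F_EXX = 80 ksi.
t_e = 0.707 × 0.75 = 0.5302 in; L = 29 in.
Weld metal: φR_n = 0.75 × 0.6 × 80 × 0.5302 × 29 = 553.6 kips.
Base metal (shear rupture): φR_n = 0.75 × 0.6 × 65 × 1 × 29 = 848.2 kips.
Governing: weld metal.

φR_n ≈ 554 kips (weld metal governs)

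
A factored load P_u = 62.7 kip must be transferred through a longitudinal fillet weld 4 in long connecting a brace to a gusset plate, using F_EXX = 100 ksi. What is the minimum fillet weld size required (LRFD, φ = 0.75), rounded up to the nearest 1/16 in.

Total weld length L = 4 in.
Required throat t_e = P_u / (φ × 0.6 F_EXX × L) = 62.7 / (0.75 × 0.6 × 100 × 4) = 0.3483 in.
Required leg w = t_e / 0.707 = 0.4927 in → use 1/2 in.

w = 1/2 in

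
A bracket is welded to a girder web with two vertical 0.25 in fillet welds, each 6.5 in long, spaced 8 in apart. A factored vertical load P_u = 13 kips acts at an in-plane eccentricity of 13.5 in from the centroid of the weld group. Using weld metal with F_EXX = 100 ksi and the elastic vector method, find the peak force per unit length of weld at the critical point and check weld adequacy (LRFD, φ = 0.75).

Total weld length L_w = 13 in. Treat welds as unit-width lines.
Polar moment about centroid: J = 2[d³/12 + d(b/2)²] = 2[6.5³/12 + 6.5×4²] = 253.8 in³.
Direct shear f_v = P/L_w = 13 / 13 = 1 kip/in (vertical).
Torsion M = P·e = 13 × 13.5 = 175.5 kip·in.
Critical point at (x, y) = (4, 3.25) from centroid. f_tx = M·y/J = 2.248 kip/in; f_ty = M·x/J = 2.766 kip/in.
Resultant f_max = √[f_tx² + (f_v + f_ty)²] = √[2.248² + (1 + 2.766)²] = 4.386 kip/in.
Capacity per unit length: φr_n = 0.75 × 0.6 × 100 × (0.707 × 0.25) = 7.954 kip/in.
4.386 ≤ 7.954 → adequate.

f_max ≈ 4.39 kip/in; adequate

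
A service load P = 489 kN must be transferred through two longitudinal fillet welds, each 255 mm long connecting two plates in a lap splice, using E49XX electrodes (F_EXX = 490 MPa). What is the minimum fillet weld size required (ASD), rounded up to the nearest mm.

Total weld length L = 510 mm.
Required throat t_e = P × Ω / (0.6 F_EXX × L) = 489 × 2.0 / (0.6 × 490 × 510 × 10⁻³) = 6.523 mm.
Required leg w = t_e / 0.707 = 9.226 mm → use 10 mm.

w = 10 mm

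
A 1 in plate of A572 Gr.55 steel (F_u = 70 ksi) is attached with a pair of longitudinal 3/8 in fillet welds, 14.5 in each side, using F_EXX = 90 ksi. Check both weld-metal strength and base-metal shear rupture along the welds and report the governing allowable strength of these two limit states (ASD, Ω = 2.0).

t_e = 0.707 × 0.375 = 0.2651 in; L = 29 in.
Weld metal: R_n/Ω = (1/2.0) × 0.6 × 90 × 0.2651 × 29 = 207.6 kip.
Base metal (shear rupture): R_n/Ω = (1/2.0) × 0.6 × 70 × 1 × 29 = 609 kip.
Governing: weld metal.

R_n/Ω ≈ 208 kip (weld metal governs)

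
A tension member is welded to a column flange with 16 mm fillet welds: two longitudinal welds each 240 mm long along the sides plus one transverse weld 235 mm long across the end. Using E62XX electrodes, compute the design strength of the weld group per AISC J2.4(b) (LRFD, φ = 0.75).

E62XX → F_EXX = 620 MPa.
t_e = 0.707 × 16 = 11.31 mm.
R_nwl = 0.6 × 620 × 11.31 × 480 × 10⁻³ = 2020 kN (longitudinal, 2 welds).
R_nwt = 0.6 × 620 × 11.31 × 235 × 10⁻³ = 988.9 kN (transverse, base value).
(i) R_nwl + R_nwt = 3009 kN; (ii) 0.85 R_nwl + 1.5 R_nwt = 3200 kN.
R_n = max = 3200 kN [governs: (ii)]; φR_n = 2400 kN.

φR_n ≈ 2400 kN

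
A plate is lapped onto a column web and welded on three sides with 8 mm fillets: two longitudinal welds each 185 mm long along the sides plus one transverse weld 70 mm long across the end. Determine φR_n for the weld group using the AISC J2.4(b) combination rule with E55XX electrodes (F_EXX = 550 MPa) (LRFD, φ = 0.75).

φR_n ≈ 616 kN

t_e = 0.707 × 8 = 5.656 mm.
R_nwl = 0.6 × 550 × 5.656 × 370 × 10⁻³ = 690.6 kN (longitudinal, 2 welds).
R_nwt = 0.6 × 550 × 5.656 × 70 × 10⁻³ = 130.7 kN (transverse, base value).
(i) R_nwl + R_nwt = 821.3 kN; (ii) 0.85 R_nwl + 1.5 R_nwt = 783 kN.
R_n = max = 821.3 kN [governs: (i)]; φR_n = 615.9 kN.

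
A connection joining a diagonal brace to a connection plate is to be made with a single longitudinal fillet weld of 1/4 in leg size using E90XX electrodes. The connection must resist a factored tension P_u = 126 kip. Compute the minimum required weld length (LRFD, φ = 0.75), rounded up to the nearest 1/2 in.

E90XX → F_EXX = 90 ksi.
Throat t_e = 0.707 × 0.25 = 0.1767 in.
φr_n = 0.75 × 0.6 × 90 × 0.1767 = 7.158 kip/in.
L_req = P_u / φr_n = 126 / 7.158 = 17.6 in total.
Round up → use L = 18 in.

L = 18 in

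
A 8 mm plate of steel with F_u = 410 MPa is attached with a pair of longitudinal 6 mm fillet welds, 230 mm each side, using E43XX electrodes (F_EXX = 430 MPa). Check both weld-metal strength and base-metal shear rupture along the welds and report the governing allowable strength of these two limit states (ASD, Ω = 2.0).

R_n/Ω ≈ 252 kN (weld metal governs)

t_e = 0.707 × 6 = 4.242 mm; L = 460 mm.
Weld metal: R_n/Ω = (1/2.0) × 0.6 × 430 × 4.242 × 460 × 10⁻³ = 251.7 kN.
Base metal (shear rupture): R_n/Ω = (1/2.0) × 0.6 × 410 × 8 × 460 × 10⁻³ = 452.6 kN.
Governing: weld metal.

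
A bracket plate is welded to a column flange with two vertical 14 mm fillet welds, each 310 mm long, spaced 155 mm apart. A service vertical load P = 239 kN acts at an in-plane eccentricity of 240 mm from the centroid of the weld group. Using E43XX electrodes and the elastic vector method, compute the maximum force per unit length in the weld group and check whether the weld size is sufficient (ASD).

E43XX → F_EXX = 430 MPa.
Total weld length L_w = 620 mm. Treat welds as unit-width lines.
Polar moment about centroid: J = 2[d³/12 + d(b/2)²] = 2[310³/12 + 310×77.5²] = 8689000 mm³.
Direct shear f_v = P/L_w = 239×10³ / 620 = 385.5 N/mm (vertical).
Torsion M = P·e = 239×10³ × 240 = 57360000 N·mm.
Critical point at (x, y) = (77.5, 155) from centroid. f_tx = M·y/J = 1023 N/mm; f_ty = M·x/J = 511.6 N/mm.
Resultant f_max = √[f_tx² + (f_v + f_ty)²] = √[1023² + (385.5 + 511.6)²] = 1361 N/mm.
Capacity per unit length: r_n/Ω = (1/2.0) × 0.6 × 430 × (0.707 × 14) = 1277 N/mm.
1361 > 1277 → NOT adequate.

f_max ≈ 1360 N/mm; NOT adequate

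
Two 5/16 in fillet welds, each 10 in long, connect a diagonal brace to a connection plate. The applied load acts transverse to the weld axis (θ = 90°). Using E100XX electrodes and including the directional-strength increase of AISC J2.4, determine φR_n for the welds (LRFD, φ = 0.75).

φR_n ≈ 298 kip

E100XX → F_EXX = 100 ksi.
t_e = 0.707 × 0.3125 = 0.2209 in; A_we = 0.2209 × 20 = 4.419 in².
Directional factor: 1.0 + 0.5 sin^1.5(90°) = 1.5.
F_nw = 0.6 × 100 × 1.5 = 90 ksi.
φR_n = 0.75 × 90 × 4.419 = 298.3 kip.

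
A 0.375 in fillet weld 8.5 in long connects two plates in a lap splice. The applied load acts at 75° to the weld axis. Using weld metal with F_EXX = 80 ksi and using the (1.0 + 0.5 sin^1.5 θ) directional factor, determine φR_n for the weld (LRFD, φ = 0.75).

t_e = 0.707 × 0.375 = 0.2651 in; A_we = 0.2651 × 8.5 = 2.254 in².
Directional factor: 1.0 + 0.5 sin^1.5(75°) = 1.475.
F_nw = 0.6 × 80 × 1.475 = 70.78 ksi.
φR_n = 0.75 × 70.78 × 2.254 = 119.6 kips.

φR_n ≈ 120 kips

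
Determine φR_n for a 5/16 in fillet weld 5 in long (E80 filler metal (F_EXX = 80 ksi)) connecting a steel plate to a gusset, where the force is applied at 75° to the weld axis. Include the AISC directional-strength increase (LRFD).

t_e = 0.707 × 0.3125 = 0.2209 in; A_we = 0.2209 × 5 = 1.105 in².
Directional factor: 1.0 + 0.5 sin^1.5(75°) = 1.475.
F_nw = 0.6 × 80 × 1.475 = 70.78 ksi.
φR_n = 0.75 × 70.78 × 1.105 = 58.65 kips.

φR_n ≈ 58.6 kips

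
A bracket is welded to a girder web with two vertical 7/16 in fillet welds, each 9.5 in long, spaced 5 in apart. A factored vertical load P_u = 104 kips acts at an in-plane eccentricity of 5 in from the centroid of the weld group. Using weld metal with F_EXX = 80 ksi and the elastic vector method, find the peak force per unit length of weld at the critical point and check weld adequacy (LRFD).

Total weld length L_w = 19 in. Treat welds as unit-width lines.
Polar moment about centroid: J = 2[d³/12 + d(b/2)²] = 2[9.5³/12 + 9.5×2.5²] = 261.6 in³.
Direct shear f_v = P/L_w = 104 / 19 = 5.474 kip/in (vertical).
Torsion M = P·e = 104 × 5 = 520 kip·in.
Critical point at (x, y) = (2.5, 4.75) from centroid. f_tx = M·y/J = 9.44 kip/in; f_ty = M·x/J = 4.969 kip/in.
Resultant f_max = √[f_tx² + (f_v + f_ty)²] = √[9.44² + (5.474 + 4.969)²] = 14.08 kip/in.
Capacity per unit length: φr_n = 0.75 × 0.6 × 80 × (0.707 × 0.4375) = 11.14 kip/in.
14.08 > 11.14 → NOT adequate.

f_max ≈ 14.1 kip/in; NOT adequate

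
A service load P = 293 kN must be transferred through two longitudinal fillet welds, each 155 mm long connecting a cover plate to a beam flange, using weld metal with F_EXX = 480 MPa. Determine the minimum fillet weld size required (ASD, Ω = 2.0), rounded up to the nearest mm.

Total weld length L = 310 mm.
Required throat t_e = P × Ω / (0.6 F_EXX × L) = 293 × 2.0 / (0.6 × 480 × 310 × 10⁻³) = 6.564 mm.
Required leg w = t_e / 0.707 = 9.284 mm → use 10 mm.

w = 10 mm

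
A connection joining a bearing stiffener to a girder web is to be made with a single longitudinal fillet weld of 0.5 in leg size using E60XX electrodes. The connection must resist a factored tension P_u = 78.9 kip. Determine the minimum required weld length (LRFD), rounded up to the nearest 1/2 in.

L = 8.5 in

E60XX → F_EXX = 60 ksi.
Throat t_e = 0.707 × 0.5 = 0.3535 in.
φr_n = 0.75 × 0.6 × 60 × 0.3535 = 9.544 kip/in.
L_req = P_u / φr_n = 78.9 / 9.544 = 8.267 in total.
Round up → use L = 8.5 in.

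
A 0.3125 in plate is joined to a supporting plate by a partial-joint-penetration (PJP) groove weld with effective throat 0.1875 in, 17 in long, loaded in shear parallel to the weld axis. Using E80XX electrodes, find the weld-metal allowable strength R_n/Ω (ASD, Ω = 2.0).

R_n/Ω ≈ 76.5 kips

E80XX → F_EXX = 80 ksi.
Effective throat (given) t_e = 0.1875 in.
A_we = 0.1875 × 17 = 3.188 in².
F_nw = 0.6 F_EXX = 48 ksi.
R_n/Ω = (48 × 3.188) / 2.0 = 76.5 kips.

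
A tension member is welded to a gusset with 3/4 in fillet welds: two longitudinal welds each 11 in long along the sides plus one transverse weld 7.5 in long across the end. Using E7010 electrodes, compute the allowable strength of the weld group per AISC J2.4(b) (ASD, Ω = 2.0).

E70XX → F_EXX = 70 ksi.
t_e = 0.707 × 0.75 = 0.5302 in.
R_nwl = 0.6 × 70 × 0.5302 × 22 = 490 kip (longitudinal, 2 welds).
R_nwt = 0.6 × 70 × 0.5302 × 7.5 = 167 kip (transverse, base value).
(i) R_nwl + R_nwt = 657 kip; (ii) 0.85 R_nwl + 1.5 R_nwt = 667 kip.
R_n = max = 667 kip [governs: (ii)]; R_n/Ω = 333.5 kip.

R_n/Ω ≈ 334 kip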